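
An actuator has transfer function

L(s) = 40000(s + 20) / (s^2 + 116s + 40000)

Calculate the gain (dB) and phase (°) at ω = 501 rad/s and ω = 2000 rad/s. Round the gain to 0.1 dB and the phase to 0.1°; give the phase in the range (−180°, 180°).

ω = 501: 39.2 dB, -76.9°; ω = 2000: 26.1 dB, -87.2°

At s = jω = j501:
zero (s+20): 20 + j501 → |·| = √(20²+501²) = √251401 ≈ 501.4, ∠ = arctan(501/20) ≈ 87.71°
quadratic: (j501)² + 116·j501 + 40000 = -211001 + j58116 → |·| ≈ 2.1886e+05, ∠ ≈ 164.60°
|L| = 40000 · 501.4 / 2.1886e+05 ≈ 91.638
Gain = 20 log₁₀(91.638) ≈ 39.24 dB
∠L = 87.71° − 164.60° = -76.89°

At s = jω = j2000:
zero (s+20): 20 + j2000 → |·| = √(20²+2000²) = √4000400 ≈ 2000.1, ∠ = arctan(2000/20) ≈ 89.43°
quadratic: (j2000)² + 116·j2000 + 40000 = -3960000 + j232000 → |·| ≈ 3.9668e+06, ∠ ≈ 176.65°
|L| = 40000 · 2000.1 / 3.9668e+06 ≈ 20.168
Gain = 20 log₁₀(20.168) ≈ 26.09 dB
∠L = 89.43° − 176.65° = -87.22°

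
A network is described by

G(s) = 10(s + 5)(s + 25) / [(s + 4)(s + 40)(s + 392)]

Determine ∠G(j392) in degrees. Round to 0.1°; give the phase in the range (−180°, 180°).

-43.0°

At s = jω = j392:
zero (s+5): 5 + j392 → |·| = √(5²+392²) = √153689 ≈ 392.03, ∠ = arctan(392/5) ≈ 89.27°
zero (s+25): 25 + j392 → |·| = √(25²+392²) = √154289 ≈ 392.8, ∠ = arctan(392/25) ≈ 86.35°
pole (s+4): 4 + j392 → |·| = √(4²+392²) = √153680 ≈ 392.02, ∠ = arctan(392/4) ≈ 89.42°
pole (s+40): 40 + j392 → |·| = √(40²+392²) = √155264 ≈ 394.04, ∠ = arctan(392/40) ≈ 84.17°
pole (s+392): 392 + j392 → |·| = √(392²+392²) = √307328 ≈ 554.37, ∠ = arctan(392/392) ≈ 45.00°
∠G = 175.62° − 218.59° = -42.97°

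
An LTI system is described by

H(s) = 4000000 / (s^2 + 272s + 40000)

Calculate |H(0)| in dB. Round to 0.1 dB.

40.0 dB

H(0) = 4000000 / 40000 = 100
20 log₁₀(100) ≈ 40.00 dB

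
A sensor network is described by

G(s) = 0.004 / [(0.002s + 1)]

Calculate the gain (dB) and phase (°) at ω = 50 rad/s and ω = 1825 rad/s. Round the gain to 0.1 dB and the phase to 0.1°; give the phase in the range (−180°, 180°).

At ω = 50 rad/s:
pole (1 + j50·0.002) = 1 + j0.1 → |·| ≈ 1.005, ∠ ≈ 5.71°
|G| = 0.004 · 1 / (1.005) ≈ 0.0039801
Gain = 20 log₁₀(0.0039801) ≈ -48.00 dB
∠G = (0°) − (5.71°) = -5.71°

At ω = 1825 rad/s:
pole (1 + j1825·0.002) = 1 + j3.65 → |·| ≈ 3.7845, ∠ ≈ 74.68°
|G| = 0.004 · 1 / (3.7845) ≈ 0.0010569
Gain = 20 log₁₀(0.0010569) ≈ -59.52 dB
∠G = (0°) − (74.68°) = -74.68°

ω = 50: -48.0 dB, -5.7°; ω = 1825: -59.5 dB, -74.7°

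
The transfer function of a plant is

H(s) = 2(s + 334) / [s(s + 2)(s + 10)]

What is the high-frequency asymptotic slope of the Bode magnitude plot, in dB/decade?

Each pole contributes −20 dB/decade at high frequency; each zero contributes +20 dB/decade.
Net: 1 zero(s) − 3 pole(s) → -40 dB/decade.

-40 dB/decade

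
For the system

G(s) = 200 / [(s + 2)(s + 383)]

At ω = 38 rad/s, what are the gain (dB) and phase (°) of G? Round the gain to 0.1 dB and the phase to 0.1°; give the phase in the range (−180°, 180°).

At s = jω = j38:
pole (s+2): 2 + j38 → |·| = √(2²+38²) = √1448 ≈ 38.053, ∠ = arctan(38/2) ≈ 86.99°
pole (s+383): 383 + j38 → |·| = √(383²+38²) = √148133 ≈ 384.88, ∠ = arctan(38/383) ≈ 5.67°
|G| = 200 / 14646 ≈ 0.013656
Gain = 20 log₁₀(0.013656) ≈ -37.29 dB
∠G = 0.00° − 92.66° = -92.66°

-37.3 dB, -92.7°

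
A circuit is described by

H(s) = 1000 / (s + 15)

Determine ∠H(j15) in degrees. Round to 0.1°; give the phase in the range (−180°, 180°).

-45.0°

Substitute s = j15:
Numerator: 1000 = 1000 + j0
Denominator: (j15) + 15 = 15 + j15
|N| = √(1000² + 0²) ≈ 1000, ∠N ≈ 0.00°
|D| = √(15² + 15²) ≈ 21.213, ∠D ≈ 45.00°
∠H = 0.00° − 45.00° = -45.00°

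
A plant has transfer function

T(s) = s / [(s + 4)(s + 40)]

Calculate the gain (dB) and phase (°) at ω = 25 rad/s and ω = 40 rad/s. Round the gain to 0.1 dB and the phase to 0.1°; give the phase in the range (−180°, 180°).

At s = jω = j25:
zero at origin: s = j25 → |·| = 25, ∠ = 90.00°
pole (s+4): 4 + j25 → |·| = √(4²+25²) = √641 ≈ 25.318, ∠ = arctan(25/4) ≈ 80.91°
pole (s+40): 40 + j25 → |·| = √(40²+25²) = √2225 ≈ 47.17, ∠ = arctan(25/40) ≈ 32.01°
|T| = 1 · 25 / 1194.3 ≈ 0.020933
Gain = 20 log₁₀(0.020933) ≈ -33.58 dB
∠T = 90.00° − 112.92° = -22.92°

At s = jω = j40:
zero at origin: s = j40 → |·| = 40, ∠ = 90.00°
pole (s+4): 4 + j40 → |·| = √(4²+40²) = √1616 ≈ 40.2, ∠ = arctan(40/4) ≈ 84.29°
pole (s+40): 40 + j40 → |·| = √(40²+40²) = √3200 ≈ 56.569, ∠ = arctan(40/40) ≈ 45.00°
|T| = 1 · 40 / 2274.1 ≈ 0.017589
Gain = 20 log₁₀(0.017589) ≈ -35.10 dB
∠T = 90.00° − 129.29° = -39.29°

ω = 25: -33.6 dB, -22.9°; ω = 40: -35.1 dB, -39.3°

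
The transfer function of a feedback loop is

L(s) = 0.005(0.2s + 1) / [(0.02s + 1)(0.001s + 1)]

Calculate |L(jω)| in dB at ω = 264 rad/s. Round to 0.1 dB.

At ω = 264 rad/s:
zero (1 + j264·0.2) = 1 + j52.8 → |·| ≈ 52.809, ∠ ≈ 88.91°
pole (1 + j264·0.02) = 1 + j5.28 → |·| ≈ 5.3739, ∠ ≈ 79.28°
pole (1 + j264·0.001) = 1 + j0.264 → |·| ≈ 1.0343, ∠ ≈ 14.79°
|L| = 0.005 · 52.809 / (5.3739 · 1.0343) ≈ 0.047505
Gain = 20 log₁₀(0.047505) ≈ -26.47 dB

-26.5 dB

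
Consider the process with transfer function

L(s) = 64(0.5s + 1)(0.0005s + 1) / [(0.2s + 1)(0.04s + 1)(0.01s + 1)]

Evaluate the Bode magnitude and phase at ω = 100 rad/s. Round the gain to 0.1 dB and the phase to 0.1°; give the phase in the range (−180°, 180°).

28.8 dB, -116.4°

At ω = 100 rad/s:
zero (1 + j100·0.5) = 1 + j50 → |·| ≈ 50.01, ∠ ≈ 88.85°
zero (1 + j100·0.0005) = 1 + j0.05 → |·| ≈ 1.0012, ∠ ≈ 2.86°
pole (1 + j100·0.2) = 1 + j20 → |·| ≈ 20.025, ∠ ≈ 87.14°
pole (1 + j100·0.04) = 1 + j4 → |·| ≈ 4.1231, ∠ ≈ 75.96°
pole (1 + j100·0.01) = 1 + j1 → |·| ≈ 1.4142, ∠ ≈ 45.00°
|L| = 64 · 50.01 · 1.0012 / (20.025 · 4.1231 · 1.4142) ≈ 27.444
Gain = 20 log₁₀(27.444) ≈ 28.77 dB
∠L = (88.85° + 2.86°) − (87.14° + 75.96° + 45.00°) = -116.39°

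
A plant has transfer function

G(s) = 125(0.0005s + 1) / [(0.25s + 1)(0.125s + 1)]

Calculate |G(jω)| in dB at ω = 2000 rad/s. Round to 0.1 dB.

-57.0 dB

At ω = 2000 rad/s:
zero (1 + j2000·0.0005) = 1 + j1 → |·| ≈ 1.4142, ∠ ≈ 45.00°
pole (1 + j2000·0.25) = 1 + j500 → |·| ≈ 500, ∠ ≈ 89.89°
pole (1 + j2000·0.125) = 1 + j250 → |·| ≈ 250, ∠ ≈ 89.77°
|G| = 125 · 1.4142 / (500 · 250) ≈ 0.0014142
Gain = 20 log₁₀(0.0014142) ≈ -56.99 dB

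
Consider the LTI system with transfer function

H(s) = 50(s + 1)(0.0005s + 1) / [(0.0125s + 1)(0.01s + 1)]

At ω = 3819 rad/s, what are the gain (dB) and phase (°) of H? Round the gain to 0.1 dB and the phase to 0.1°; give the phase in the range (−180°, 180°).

At ω = 3819 rad/s:
zero (1 + j3819·1) = 1 + j3819 → |·| ≈ 3819, ∠ ≈ 89.98°
zero (1 + j3819·0.0005) = 1 + j1.9095 → |·| ≈ 2.1555, ∠ ≈ 62.36°
pole (1 + j3819·0.0125) = 1 + j47.7375 → |·| ≈ 47.748, ∠ ≈ 88.80°
pole (1 + j3819·0.01) = 1 + j38.19 → |·| ≈ 38.203, ∠ ≈ 88.50°
|H| = 50 · 3819 · 2.1555 / (47.748 · 38.203) ≈ 225.64
Gain = 20 log₁₀(225.64) ≈ 47.07 dB
∠H = (89.98° + 62.36°) − (88.80° + 88.50°) = -24.96°

47.1 dB, -25.0°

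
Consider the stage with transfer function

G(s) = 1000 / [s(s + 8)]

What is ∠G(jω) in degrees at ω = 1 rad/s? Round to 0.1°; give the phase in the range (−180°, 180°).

At s = jω = j1:
pole (s+8): 8 + j1 → |·| = √(8²+1²) = √65 ≈ 8.0623, ∠ = arctan(1/8) ≈ 7.13°
pole at origin: |s| = 1, ∠ = 90.00° (in denominator)
∠G = 0.00° − 97.13° = -97.13°

-97.1°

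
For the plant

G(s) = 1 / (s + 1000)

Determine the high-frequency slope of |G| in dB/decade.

-20 dB/decade

Each pole contributes −20 dB/decade at high frequency; each zero contributes +20 dB/decade.
Net: 0 zero(s) − 1 pole(s) → -20 dB/decade.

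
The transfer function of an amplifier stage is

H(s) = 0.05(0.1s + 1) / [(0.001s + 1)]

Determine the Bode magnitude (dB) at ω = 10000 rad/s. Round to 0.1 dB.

13.9 dB

At ω = 10000 rad/s:
zero (1 + j10000·0.1) = 1 + j1000 → |·| ≈ 1000, ∠ ≈ 89.94°
pole (1 + j10000·0.001) = 1 + j10 → |·| ≈ 10.05, ∠ ≈ 84.29°
|H| = 0.05 · 1000 / (10.05) ≈ 4.9751
Gain = 20 log₁₀(4.9751) ≈ 13.94 dB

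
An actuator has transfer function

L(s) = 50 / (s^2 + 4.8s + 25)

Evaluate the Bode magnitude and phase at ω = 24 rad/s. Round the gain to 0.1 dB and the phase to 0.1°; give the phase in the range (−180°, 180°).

-21.0 dB, -168.2°

At s = jω = j24:
quadratic: (j24)² + 4.8·j24 + 25 = -551 + j115.2 → |·| ≈ 562.91, ∠ ≈ 168.19°
|L| = 50 / 562.91 ≈ 0.088824
Gain = 20 log₁₀(0.088824) ≈ -21.03 dB
∠L = 0.00° − 168.19° = -168.19°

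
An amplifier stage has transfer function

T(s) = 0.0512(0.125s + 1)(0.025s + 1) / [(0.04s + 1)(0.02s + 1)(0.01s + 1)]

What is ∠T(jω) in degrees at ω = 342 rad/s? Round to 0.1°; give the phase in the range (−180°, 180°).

-69.2°

At ω = 342 rad/s:
zero (1 + j342·0.125) = 1 + j42.75 → |·| ≈ 42.762, ∠ ≈ 88.66°
zero (1 + j342·0.025) = 1 + j8.55 → |·| ≈ 8.6083, ∠ ≈ 83.33°
pole (1 + j342·0.04) = 1 + j13.68 → |·| ≈ 13.717, ∠ ≈ 85.82°
pole (1 + j342·0.02) = 1 + j6.84 → |·| ≈ 6.9127, ∠ ≈ 81.68°
pole (1 + j342·0.01) = 1 + j3.42 → |·| ≈ 3.5632, ∠ ≈ 73.70°
∠T = (88.66° + 83.33°) − (85.82° + 81.68° + 73.70°) = -69.21°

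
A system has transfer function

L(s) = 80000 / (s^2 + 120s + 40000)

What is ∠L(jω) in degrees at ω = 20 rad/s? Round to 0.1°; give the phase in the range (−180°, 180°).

-3.5°

At s = jω = j20:
quadratic: (j20)² + 120·j20 + 40000 = 39600 + j2400 → |·| ≈ 39673, ∠ ≈ 3.47°
∠L = 0.00° − 3.47° = -3.47°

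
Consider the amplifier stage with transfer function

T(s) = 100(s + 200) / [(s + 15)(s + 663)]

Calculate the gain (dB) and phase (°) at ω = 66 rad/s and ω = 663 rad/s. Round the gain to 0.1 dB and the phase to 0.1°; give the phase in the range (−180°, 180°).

At s = jω = j66:
zero (s+200): 200 + j66 → |·| = √(200²+66²) = √44356 ≈ 210.61, ∠ = arctan(66/200) ≈ 18.26°
pole (s+15): 15 + j66 → |·| = √(15²+66²) = √4581 ≈ 67.683, ∠ = arctan(66/15) ≈ 77.20°
pole (s+663): 663 + j66 → |·| = √(663²+66²) = √443925 ≈ 666.28, ∠ = arctan(66/663) ≈ 5.68°
|T| = 100 · 210.61 / 45096 ≈ 0.46703
Gain = 20 log₁₀(0.46703) ≈ -6.61 dB
∠T = 18.26° − 82.88° = -64.62°

At s = jω = j663:
zero (s+200): 200 + j663 → |·| = √(200²+663²) = √479569 ≈ 692.51, ∠ = arctan(663/200) ≈ 73.21°
pole (s+15): 15 + j663 → |·| = √(15²+663²) = √439794 ≈ 663.17, ∠ = arctan(663/15) ≈ 88.70°
pole (s+663): 663 + j663 → |·| = √(663²+663²) = √879138 ≈ 937.62, ∠ = arctan(663/663) ≈ 45.00°
|T| = 100 · 692.51 / 6.218e+05 ≈ 0.11137
Gain = 20 log₁₀(0.11137) ≈ -19.06 dB
∠T = 73.21° − 133.70° = -60.49°

ω = 66: -6.6 dB, -64.6°; ω = 663: -19.1 dB, -60.5°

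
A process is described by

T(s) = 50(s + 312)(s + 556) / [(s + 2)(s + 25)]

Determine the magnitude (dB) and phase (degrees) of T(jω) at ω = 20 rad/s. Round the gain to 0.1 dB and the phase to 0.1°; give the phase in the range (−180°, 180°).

82.6 dB, -117.2°

At s = jω = j20:
zero (s+312): 312 + j20 → |·| = √(312²+20²) = √97744 ≈ 312.64, ∠ = arctan(20/312) ≈ 3.67°
zero (s+556): 556 + j20 → |·| = √(556²+20²) = √309536 ≈ 556.36, ∠ = arctan(20/556) ≈ 2.06°
pole (s+2): 2 + j20 → |·| = √(2²+20²) = √404 ≈ 20.1, ∠ = arctan(20/2) ≈ 84.29°
pole (s+25): 25 + j20 → |·| = √(25²+20²) = √1025 ≈ 32.016, ∠ = arctan(20/25) ≈ 38.66°
|T| = 50 · 1.7394e+05 / 643.52 ≈ 13515
Gain = 20 log₁₀(13515) ≈ 82.62 dB
∠T = 5.73° − 122.95° = -117.22°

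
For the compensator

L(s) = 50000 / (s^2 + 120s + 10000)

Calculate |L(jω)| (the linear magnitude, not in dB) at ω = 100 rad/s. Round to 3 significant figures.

At s = jω = j100:
quadratic: (j100)² + 120·j100 + 10000 = 0 + j12000 → |·| ≈ 12000, ∠ ≈ 90.00°
|L| = 50000 / 12000 ≈ 4.1667

4.17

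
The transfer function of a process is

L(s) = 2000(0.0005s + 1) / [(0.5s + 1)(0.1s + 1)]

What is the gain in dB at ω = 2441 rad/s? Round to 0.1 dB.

-39.5 dB

At ω = 2441 rad/s:
zero (1 + j2441·0.0005) = 1 + j1.2205 → |·| ≈ 1.5779, ∠ ≈ 50.67°
pole (1 + j2441·0.5) = 1 + j1220.5 → |·| ≈ 1220.5, ∠ ≈ 89.95°
pole (1 + j2441·0.1) = 1 + j244.1 → |·| ≈ 244.1, ∠ ≈ 89.77°
|L| = 2000 · 1.5779 / (1220.5 · 244.1) ≈ 0.010593
Gain = 20 log₁₀(0.010593) ≈ -39.50 dB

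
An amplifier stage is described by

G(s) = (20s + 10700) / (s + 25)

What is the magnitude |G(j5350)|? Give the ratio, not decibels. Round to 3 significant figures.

Substitute s = j5350:
Numerator: 20(j5350) + 10700 = 10700 + j107000
Denominator: (j5350) + 25 = 25 + j5350
|N| = √(10700² + 107000²) ≈ 1.0753e+05, ∠N ≈ 84.29°
|D| = √(25² + 5350²) ≈ 5350.1, ∠D ≈ 89.73°
|G| = 1.0753e+05 / 5350.1 ≈ 20.099

20.1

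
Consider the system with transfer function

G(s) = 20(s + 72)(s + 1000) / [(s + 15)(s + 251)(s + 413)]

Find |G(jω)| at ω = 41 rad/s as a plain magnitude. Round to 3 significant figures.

At s = jω = j41:
zero (s+72): 72 + j41 → |·| = √(72²+41²) = √6865 ≈ 82.855, ∠ = arctan(41/72) ≈ 29.66°
zero (s+1000): 1000 + j41 → |·| = √(1000²+41²) = √1001681 ≈ 1000.8, ∠ = arctan(41/1000) ≈ 2.35°
pole (s+15): 15 + j41 → |·| = √(15²+41²) = √1906 ≈ 43.658, ∠ = arctan(41/15) ≈ 69.90°
pole (s+251): 251 + j41 → |·| = √(251²+41²) = √64682 ≈ 254.33, ∠ = arctan(41/251) ≈ 9.28°
pole (s+413): 413 + j41 → |·| = √(413²+41²) = √172250 ≈ 415.03, ∠ = arctan(41/413) ≈ 5.67°
|G| = 20 · 82921 / 4.6083e+06 ≈ 0.35988

0.360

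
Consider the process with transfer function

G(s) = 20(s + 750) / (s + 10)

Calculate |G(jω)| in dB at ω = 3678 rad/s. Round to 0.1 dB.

26.2 dB

At s = jω = j3678:
zero (s+750): 750 + j3678 → |·| = √(750²+3678²) = √14090184 ≈ 3753.7, ∠ = arctan(3678/750) ≈ 78.47°
pole (s+10): 10 + j3678 → |·| = √(10²+3678²) = √13527784 ≈ 3678, ∠ = arctan(3678/10) ≈ 89.84°
|G| = 20 · 3753.7 / 3678 ≈ 20.412
Gain = 20 log₁₀(20.412) ≈ 26.20 dB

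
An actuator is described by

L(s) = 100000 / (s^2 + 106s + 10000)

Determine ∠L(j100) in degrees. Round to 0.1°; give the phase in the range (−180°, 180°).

-90.0°

At s = jω = j100:
quadratic: (j100)² + 106·j100 + 10000 = 0 + j10600 → |·| ≈ 10600, ∠ ≈ 90.00°
∠L = 0.00° − 90.00° = -90.00°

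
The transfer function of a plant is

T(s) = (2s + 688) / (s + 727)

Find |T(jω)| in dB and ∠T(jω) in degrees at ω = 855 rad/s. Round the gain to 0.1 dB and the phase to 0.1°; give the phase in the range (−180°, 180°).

4.3 dB, 18.5°

Substitute s = j855:
Numerator: 2(j855) + 688 = 688 + j1710
Denominator: (j855) + 727 = 727 + j855
|N| = √(688² + 1710²) ≈ 1843.2, ∠N ≈ 68.08°
|D| = √(727² + 855²) ≈ 1122.3, ∠D ≈ 49.63°
|T| = 1843.2 / 1122.3 ≈ 1.6423
Gain = 20 log₁₀(1.6423) ≈ 4.31 dB
∠T = 68.08° − 49.63° = 18.45°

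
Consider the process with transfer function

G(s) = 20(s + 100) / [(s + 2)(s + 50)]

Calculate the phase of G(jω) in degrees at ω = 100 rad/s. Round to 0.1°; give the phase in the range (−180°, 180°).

At s = jω = j100:
zero (s+100): 100 + j100 → |·| = √(100²+100²) = √20000 ≈ 141.42, ∠ = arctan(100/100) ≈ 45.00°
pole (s+2): 2 + j100 → |·| = √(2²+100²) = √10004 ≈ 100.02, ∠ = arctan(100/2) ≈ 88.85°
pole (s+50): 50 + j100 → |·| = √(50²+100²) = √12500 ≈ 111.8, ∠ = arctan(100/50) ≈ 63.43°
∠G = 45.00° − 152.28° = -107.28°

-107.3°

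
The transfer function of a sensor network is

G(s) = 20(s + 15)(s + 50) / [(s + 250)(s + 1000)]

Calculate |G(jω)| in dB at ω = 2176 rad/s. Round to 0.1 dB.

At s = jω = j2176:
zero (s+15): 15 + j2176 → |·| = √(15²+2176²) = √4735201 ≈ 2176.1, ∠ = arctan(2176/15) ≈ 89.61°
zero (s+50): 50 + j2176 → |·| = √(50²+2176²) = √4737476 ≈ 2176.6, ∠ = arctan(2176/50) ≈ 88.68°
pole (s+250): 250 + j2176 → |·| = √(250²+2176²) = √4797476 ≈ 2190.3, ∠ = arctan(2176/250) ≈ 83.45°
pole (s+1000): 1000 + j2176 → |·| = √(1000²+2176²) = √5734976 ≈ 2394.8, ∠ = arctan(2176/1000) ≈ 65.32°
|G| = 20 · 4.7365e+06 / 5.2453e+06 ≈ 18.06
Gain = 20 log₁₀(18.06) ≈ 25.13 dB

25.1 dB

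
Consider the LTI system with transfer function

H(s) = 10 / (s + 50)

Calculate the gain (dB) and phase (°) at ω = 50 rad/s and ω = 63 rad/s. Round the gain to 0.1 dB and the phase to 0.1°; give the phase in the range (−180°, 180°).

ω = 50: -17.0 dB, -45.0°; ω = 63: -18.1 dB, -51.6°

At s = jω = j50:
pole (s+50): 50 + j50 → |·| = √(50²+50²) = √5000 ≈ 70.711, ∠ = arctan(50/50) ≈ 45.00°
|H| = 10 / 70.711 ≈ 0.14142
Gain = 20 log₁₀(0.14142) ≈ -16.99 dB
∠H = 0.00° − 45.00° = -45.00°

At s = jω = j63:
pole (s+50): 50 + j63 → |·| = √(50²+63²) = √6469 ≈ 80.43, ∠ = arctan(63/50) ≈ 51.56°
|H| = 10 / 80.43 ≈ 0.12433
Gain = 20 log₁₀(0.12433) ≈ -18.11 dB
∠H = 0.00° − 51.56° = -51.56°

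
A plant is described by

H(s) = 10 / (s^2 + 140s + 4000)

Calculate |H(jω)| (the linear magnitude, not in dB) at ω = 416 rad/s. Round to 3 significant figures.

Substitute s = j416:
Numerator: 10 = 10 + j0
Denominator: (j416)^2 + 140(j416) + 4000 = -169056 + j58240
|N| = √(10² + 0²) ≈ 10, ∠N ≈ 0.00°
|D| = √(169056² + 58240²) ≈ 1.7881e+05, ∠D ≈ 160.99°
|H| = 10 / 1.7881e+05 ≈ 5.5925e-05

5.59e-05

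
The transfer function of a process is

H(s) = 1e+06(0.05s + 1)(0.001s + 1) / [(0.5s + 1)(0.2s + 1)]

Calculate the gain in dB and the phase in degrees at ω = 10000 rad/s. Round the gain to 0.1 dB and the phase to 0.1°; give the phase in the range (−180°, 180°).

54.0 dB, -5.8°

At ω = 10000 rad/s:
zero (1 + j10000·0.05) = 1 + j500 → |·| ≈ 500, ∠ ≈ 89.89°
zero (1 + j10000·0.001) = 1 + j10 → |·| ≈ 10.05, ∠ ≈ 84.29°
pole (1 + j10000·0.5) = 1 + j5000 → |·| ≈ 5000, ∠ ≈ 89.99°
pole (1 + j10000·0.2) = 1 + j2000 → |·| ≈ 2000, ∠ ≈ 89.97°
|H| = 1e+06 · 500 · 10.05 / (5000 · 2000) ≈ 502.5
Gain = 20 log₁₀(502.5) ≈ 54.02 dB
∠H = (89.89° + 84.29°) − (89.99° + 89.97°) = -5.78°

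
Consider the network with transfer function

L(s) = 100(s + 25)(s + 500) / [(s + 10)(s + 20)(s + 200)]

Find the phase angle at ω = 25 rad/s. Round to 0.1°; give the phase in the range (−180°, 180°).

-78.8°

At s = jω = j25:
zero (s+25): 25 + j25 → |·| = √(25²+25²) = √1250 ≈ 35.355, ∠ = arctan(25/25) ≈ 45.00°
zero (s+500): 500 + j25 → |·| = √(500²+25²) = √250625 ≈ 500.62, ∠ = arctan(25/500) ≈ 2.86°
pole (s+10): 10 + j25 → |·| = √(10²+25²) = √725 ≈ 26.926, ∠ = arctan(25/10) ≈ 68.20°
pole (s+20): 20 + j25 → |·| = √(20²+25²) = √1025 ≈ 32.016, ∠ = arctan(25/20) ≈ 51.34°
pole (s+200): 200 + j25 → |·| = √(200²+25²) = √40625 ≈ 201.56, ∠ = arctan(25/200) ≈ 7.13°
∠L = 47.86° − 126.67° = -78.81°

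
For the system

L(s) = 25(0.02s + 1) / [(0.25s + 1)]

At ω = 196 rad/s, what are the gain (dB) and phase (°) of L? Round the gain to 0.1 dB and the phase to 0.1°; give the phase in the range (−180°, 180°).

At ω = 196 rad/s:
zero (1 + j196·0.02) = 1 + j3.92 → |·| ≈ 4.0455, ∠ ≈ 75.69°
pole (1 + j196·0.25) = 1 + j49 → |·| ≈ 49.01, ∠ ≈ 88.83°
|L| = 25 · 4.0455 / (49.01) ≈ 2.0636
Gain = 20 log₁₀(2.0636) ≈ 6.29 dB
∠L = (75.69°) − (88.83°) = -13.14°

6.3 dB, -13.1°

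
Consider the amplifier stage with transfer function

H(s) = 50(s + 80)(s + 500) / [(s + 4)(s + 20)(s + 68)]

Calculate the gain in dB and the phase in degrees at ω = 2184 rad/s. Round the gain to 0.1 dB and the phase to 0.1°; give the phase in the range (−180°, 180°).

-32.6 dB, -102.6°

At s = jω = j2184:
zero (s+80): 80 + j2184 → |·| = √(80²+2184²) = √4776256 ≈ 2185.5, ∠ = arctan(2184/80) ≈ 87.90°
zero (s+500): 500 + j2184 → |·| = √(500²+2184²) = √5019856 ≈ 2240.5, ∠ = arctan(2184/500) ≈ 77.11°
pole (s+4): 4 + j2184 → |·| = √(4²+2184²) = √4769872 ≈ 2184, ∠ = arctan(2184/4) ≈ 89.90°
pole (s+20): 20 + j2184 → |·| = √(20²+2184²) = √4770256 ≈ 2184.1, ∠ = arctan(2184/20) ≈ 89.48°
pole (s+68): 68 + j2184 → |·| = √(68²+2184²) = √4774480 ≈ 2185.1, ∠ = arctan(2184/68) ≈ 88.22°
|H| = 50 · 4.8966e+06 / 1.0423e+10 ≈ 0.023489
Gain = 20 log₁₀(0.023489) ≈ -32.58 dB
∠H = 165.01° − 267.60° = -102.59°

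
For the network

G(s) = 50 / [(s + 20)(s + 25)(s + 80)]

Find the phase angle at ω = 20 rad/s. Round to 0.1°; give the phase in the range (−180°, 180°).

At s = jω = j20:
pole (s+20): 20 + j20 → |·| = √(20²+20²) = √800 ≈ 28.284, ∠ = arctan(20/20) ≈ 45.00°
pole (s+25): 25 + j20 → |·| = √(25²+20²) = √1025 ≈ 32.016, ∠ = arctan(20/25) ≈ 38.66°
pole (s+80): 80 + j20 → |·| = √(80²+20²) = √6800 ≈ 82.462, ∠ = arctan(20/80) ≈ 14.04°
∠G = 0.00° − 97.70° = -97.70°

-97.7°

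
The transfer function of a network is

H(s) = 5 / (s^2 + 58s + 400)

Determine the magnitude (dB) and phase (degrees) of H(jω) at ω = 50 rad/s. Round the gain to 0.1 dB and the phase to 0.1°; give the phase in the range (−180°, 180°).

Substitute s = j50:
Numerator: 5 = 5 + j0
Denominator: (j50)^2 + 58(j50) + 400 = -2100 + j2900
|N| = √(5² + 0²) ≈ 5, ∠N ≈ 0.00°
|D| = √(2100² + 2900²) ≈ 3580.5, ∠D ≈ 125.91°
|H| = 5 / 3580.5 ≈ 0.0013965
Gain = 20 log₁₀(0.0013965) ≈ -57.10 dB
∠H = 0.00° − 125.91° = -125.91°

-57.1 dB, -125.9°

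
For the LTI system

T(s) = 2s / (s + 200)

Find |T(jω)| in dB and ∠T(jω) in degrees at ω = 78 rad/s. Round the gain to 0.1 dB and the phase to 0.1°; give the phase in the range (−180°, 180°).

At s = jω = j78:
zero at origin: s = j78 → |·| = 78, ∠ = 90.00°
pole (s+200): 200 + j78 → |·| = √(200²+78²) = √46084 ≈ 214.67, ∠ = arctan(78/200) ≈ 21.31°
|T| = 2 · 78 / 214.67 ≈ 0.7267
Gain = 20 log₁₀(0.7267) ≈ -2.77 dB
∠T = 90.00° − 21.31° = 68.69°

-2.8 dB, 68.7°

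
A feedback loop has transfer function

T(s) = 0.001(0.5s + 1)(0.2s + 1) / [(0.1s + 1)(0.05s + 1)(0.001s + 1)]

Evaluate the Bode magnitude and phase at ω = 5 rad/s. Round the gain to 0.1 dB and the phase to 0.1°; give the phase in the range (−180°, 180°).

-49.6 dB, 72.3°

At ω = 5 rad/s:
zero (1 + j5·0.5) = 1 + j2.5 → |·| ≈ 2.6926, ∠ ≈ 68.20°
zero (1 + j5·0.2) = 1 + j1 → |·| ≈ 1.4142, ∠ ≈ 45.00°
pole (1 + j5·0.1) = 1 + j0.5 → |·| ≈ 1.118, ∠ ≈ 26.57°
pole (1 + j5·0.05) = 1 + j0.25 → |·| ≈ 1.0308, ∠ ≈ 14.04°
pole (1 + j5·0.001) = 1 + j0.005 → |·| ≈ 1, ∠ ≈ 0.29°
|T| = 0.001 · 2.6926 · 1.4142 / (1.118 · 1.0308 · 1) ≈ 0.0033042
Gain = 20 log₁₀(0.0033042) ≈ -49.62 dB
∠T = (68.20° + 45.00°) − (26.57° + 14.04° + 0.29°) = 72.30°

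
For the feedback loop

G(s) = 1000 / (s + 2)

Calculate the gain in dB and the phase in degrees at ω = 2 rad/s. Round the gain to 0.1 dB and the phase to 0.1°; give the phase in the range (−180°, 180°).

51.0 dB, -45.0°

At s = jω = j2:
pole (s+2): 2 + j2 → |·| = √(2²+2²) = √8 ≈ 2.8284, ∠ = arctan(2/2) ≈ 45.00°
|G| = 1000 / 2.8284 ≈ 353.56
Gain = 20 log₁₀(353.56) ≈ 50.97 dB
∠G = 0.00° − 45.00° = -45.00°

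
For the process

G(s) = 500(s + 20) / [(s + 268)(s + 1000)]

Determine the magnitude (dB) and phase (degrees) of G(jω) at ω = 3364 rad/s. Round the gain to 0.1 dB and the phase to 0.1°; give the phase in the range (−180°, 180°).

-17.0 dB, -69.2°

At s = jω = j3364:
zero (s+20): 20 + j3364 → |·| = √(20²+3364²) = √11316896 ≈ 3364.1, ∠ = arctan(3364/20) ≈ 89.66°
pole (s+268): 268 + j3364 → |·| = √(268²+3364²) = √11388320 ≈ 3374.7, ∠ = arctan(3364/268) ≈ 85.45°
pole (s+1000): 1000 + j3364 → |·| = √(1000²+3364²) = √12316496 ≈ 3509.5, ∠ = arctan(3364/1000) ≈ 73.44°
|G| = 500 · 3364.1 / 1.1844e+07 ≈ 0.14202
Gain = 20 log₁₀(0.14202) ≈ -16.95 dB
∠G = 89.66° − 158.89° = -69.23°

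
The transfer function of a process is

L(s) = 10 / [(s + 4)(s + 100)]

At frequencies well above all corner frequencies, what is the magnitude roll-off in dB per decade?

Each pole contributes −20 dB/decade at high frequency; each zero contributes +20 dB/decade.
Net: 0 zero(s) − 2 pole(s) → -40 dB/decade.

-40 dB/decade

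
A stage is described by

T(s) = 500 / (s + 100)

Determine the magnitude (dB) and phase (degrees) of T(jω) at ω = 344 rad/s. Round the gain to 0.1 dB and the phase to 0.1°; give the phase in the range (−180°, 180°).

At s = jω = j344:
pole (s+100): 100 + j344 → |·| = √(100²+344²) = √128336 ≈ 358.24, ∠ = arctan(344/100) ≈ 73.79°
|T| = 500 / 358.24 ≈ 1.3957
Gain = 20 log₁₀(1.3957) ≈ 2.90 dB
∠T = 0.00° − 73.79° = -73.79°

2.9 dB, -73.8°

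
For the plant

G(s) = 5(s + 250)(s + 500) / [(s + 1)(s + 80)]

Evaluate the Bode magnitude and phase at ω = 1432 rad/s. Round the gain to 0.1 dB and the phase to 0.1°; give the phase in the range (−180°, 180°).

At s = jω = j1432:
zero (s+250): 250 + j1432 → |·| = √(250²+1432²) = √2113124 ≈ 1453.7, ∠ = arctan(1432/250) ≈ 80.10°
zero (s+500): 500 + j1432 → |·| = √(500²+1432²) = √2300624 ≈ 1516.8, ∠ = arctan(1432/500) ≈ 70.75°
pole (s+1): 1 + j1432 → |·| = √(1²+1432²) = √2050625 ≈ 1432, ∠ = arctan(1432/1) ≈ 89.96°
pole (s+80): 80 + j1432 → |·| = √(80²+1432²) = √2057024 ≈ 1434.2, ∠ = arctan(1432/80) ≈ 86.80°
|G| = 5 · 2.205e+06 / 2.0538e+06 ≈ 5.3681
Gain = 20 log₁₀(5.3681) ≈ 14.60 dB
∠G = 150.85° − 176.76° = -25.91°

14.6 dB, -25.9°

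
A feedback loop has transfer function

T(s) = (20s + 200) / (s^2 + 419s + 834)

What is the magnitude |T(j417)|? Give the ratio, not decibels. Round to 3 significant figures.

0.0339

Substitute s = j417:
Numerator: 20(j417) + 200 = 200 + j8340
Denominator: (j417)^2 + 419(j417) + 834 = -173055 + j174723
|N| = √(200² + 8340²) ≈ 8342.4, ∠N ≈ 88.63°
|D| = √(173055² + 174723²) ≈ 2.4592e+05, ∠D ≈ 134.73°
|T| = 8342.4 / 2.4592e+05 ≈ 0.033923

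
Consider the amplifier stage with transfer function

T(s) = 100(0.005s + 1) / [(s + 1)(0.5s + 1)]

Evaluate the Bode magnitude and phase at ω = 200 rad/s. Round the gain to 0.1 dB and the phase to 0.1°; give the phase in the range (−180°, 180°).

At ω = 200 rad/s:
zero (1 + j200·0.005) = 1 + j1 → |·| ≈ 1.4142, ∠ ≈ 45.00°
pole (1 + j200·1) = 1 + j200 → |·| ≈ 200, ∠ ≈ 89.71°
pole (1 + j200·0.5) = 1 + j100 → |·| ≈ 100, ∠ ≈ 89.43°
|T| = 100 · 1.4142 / (200 · 100) ≈ 0.007071
Gain = 20 log₁₀(0.007071) ≈ -43.01 dB
∠T = (45.00°) − (89.71° + 89.43°) = -134.14°

-43.0 dB, -134.1°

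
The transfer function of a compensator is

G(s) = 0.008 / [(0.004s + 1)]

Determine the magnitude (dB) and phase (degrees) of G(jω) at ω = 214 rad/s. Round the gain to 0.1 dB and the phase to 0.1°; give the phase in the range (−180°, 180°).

At ω = 214 rad/s:
pole (1 + j214·0.004) = 1 + j0.856 → |·| ≈ 1.3163, ∠ ≈ 40.56°
|G| = 0.008 · 1 / (1.3163) ≈ 0.0060776
Gain = 20 log₁₀(0.0060776) ≈ -44.33 dB
∠G = (0°) − (40.56°) = -40.56°

-44.3 dB, -40.6°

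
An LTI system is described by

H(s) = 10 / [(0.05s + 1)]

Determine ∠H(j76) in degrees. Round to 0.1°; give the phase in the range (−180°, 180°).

-75.3°

At ω = 76 rad/s:
pole (1 + j76·0.05) = 1 + j3.8 → |·| ≈ 3.9294, ∠ ≈ 75.26°
∠H = (0°) − (75.26°) = -75.26°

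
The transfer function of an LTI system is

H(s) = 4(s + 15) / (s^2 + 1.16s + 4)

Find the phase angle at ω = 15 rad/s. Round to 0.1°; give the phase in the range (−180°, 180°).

At s = jω = j15:
zero (s+15): 15 + j15 → |·| = √(15²+15²) = √450 ≈ 21.213, ∠ = arctan(15/15) ≈ 45.00°
quadratic: (j15)² + 1.16·j15 + 4 = -221 + j17.4 → |·| ≈ 221.68, ∠ ≈ 175.50°
∠H = 45.00° − 175.50° = -130.50°

-130.5°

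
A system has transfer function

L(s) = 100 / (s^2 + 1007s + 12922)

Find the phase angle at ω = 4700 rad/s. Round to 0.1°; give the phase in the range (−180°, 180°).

Substitute s = j4700:
Numerator: 100 = 100 + j0
Denominator: (j4700)^2 + 1007(j4700) + 12922 = -22077078 + j4732900
|N| = √(100² + 0²) ≈ 100, ∠N ≈ 0.00°
|D| = √(22077078² + 4732900²) ≈ 2.2579e+07, ∠D ≈ 167.90°
∠L = 0.00° − 167.90° = -167.90°

-167.9°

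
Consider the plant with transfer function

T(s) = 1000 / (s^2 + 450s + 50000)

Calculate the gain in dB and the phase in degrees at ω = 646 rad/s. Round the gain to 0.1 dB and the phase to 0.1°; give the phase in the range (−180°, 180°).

Substitute s = j646:
Numerator: 1000 = 1000 + j0
Denominator: (j646)^2 + 450(j646) + 50000 = -367316 + j290700
|N| = √(1000² + 0²) ≈ 1000, ∠N ≈ 0.00°
|D| = √(367316² + 290700²) ≈ 4.6843e+05, ∠D ≈ 141.64°
|T| = 1000 / 4.6843e+05 ≈ 0.0021348
Gain = 20 log₁₀(0.0021348) ≈ -53.41 dB
∠T = 0.00° − 141.64° = -141.64°

-53.4 dB, -141.6°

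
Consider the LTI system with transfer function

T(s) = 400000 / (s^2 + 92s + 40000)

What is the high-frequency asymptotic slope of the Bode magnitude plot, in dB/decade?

Each pole contributes −20 dB/decade at high frequency; each zero contributes +20 dB/decade.
Net: 0 zero(s) − 2 pole(s) → -40 dB/decade.

-40 dB/decade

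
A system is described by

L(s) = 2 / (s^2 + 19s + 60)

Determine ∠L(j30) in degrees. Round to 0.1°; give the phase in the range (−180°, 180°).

-145.8°

Substitute s = j30:
Numerator: 2 = 2 + j0
Denominator: (j30)^2 + 19(j30) + 60 = -840 + j570
|N| = √(2² + 0²) ≈ 2, ∠N ≈ 0.00°
|D| = √(840² + 570²) ≈ 1015.1, ∠D ≈ 145.84°
∠L = 0.00° − 145.84° = -145.84°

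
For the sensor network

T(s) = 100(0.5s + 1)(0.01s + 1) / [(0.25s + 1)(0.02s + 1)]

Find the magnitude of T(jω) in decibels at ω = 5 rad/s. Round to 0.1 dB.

44.5 dB

At ω = 5 rad/s:
zero (1 + j5·0.5) = 1 + j2.5 → |·| ≈ 2.6926, ∠ ≈ 68.20°
zero (1 + j5·0.01) = 1 + j0.05 → |·| ≈ 1.0012, ∠ ≈ 2.86°
pole (1 + j5·0.25) = 1 + j1.25 → |·| ≈ 1.6008, ∠ ≈ 51.34°
pole (1 + j5·0.02) = 1 + j0.1 → |·| ≈ 1.005, ∠ ≈ 5.71°
|T| = 100 · 2.6926 · 1.0012 / (1.6008 · 1.005) ≈ 167.57
Gain = 20 log₁₀(167.57) ≈ 44.48 dB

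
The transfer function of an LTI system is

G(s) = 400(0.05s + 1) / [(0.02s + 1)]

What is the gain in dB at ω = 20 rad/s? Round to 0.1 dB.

At ω = 20 rad/s:
zero (1 + j20·0.05) = 1 + j1 → |·| ≈ 1.4142, ∠ ≈ 45.00°
pole (1 + j20·0.02) = 1 + j0.4 → |·| ≈ 1.077, ∠ ≈ 21.80°
|G| = 400 · 1.4142 / (1.077) ≈ 525.24
Gain = 20 log₁₀(525.24) ≈ 54.41 dB

54.4 dB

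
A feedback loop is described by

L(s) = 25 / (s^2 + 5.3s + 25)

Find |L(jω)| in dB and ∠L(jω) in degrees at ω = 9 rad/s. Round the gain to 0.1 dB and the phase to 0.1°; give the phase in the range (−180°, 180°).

At s = jω = j9:
quadratic: (j9)² + 5.3·j9 + 25 = -56 + j47.7 → |·| ≈ 73.561, ∠ ≈ 139.58°
|L| = 25 / 73.561 ≈ 0.33985
Gain = 20 log₁₀(0.33985) ≈ -9.37 dB
∠L = 0.00° − 139.58° = -139.58°

-9.4 dB, -139.6°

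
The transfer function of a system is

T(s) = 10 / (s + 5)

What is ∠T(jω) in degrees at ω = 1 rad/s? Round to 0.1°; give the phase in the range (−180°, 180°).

-11.3°

At s = jω = j1:
pole (s+5): 5 + j1 → |·| = √(5²+1²) = √26 ≈ 5.099, ∠ = arctan(1/5) ≈ 11.31°
∠T = 0.00° − 11.31° = -11.31°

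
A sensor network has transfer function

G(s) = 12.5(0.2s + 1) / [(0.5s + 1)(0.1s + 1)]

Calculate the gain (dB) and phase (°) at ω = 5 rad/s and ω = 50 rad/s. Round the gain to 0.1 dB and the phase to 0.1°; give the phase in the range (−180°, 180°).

ω = 5: 15.4 dB, -49.8°; ω = 50: -0.1 dB, -82.1°

At ω = 5 rad/s:
zero (1 + j5·0.2) = 1 + j1 → |·| ≈ 1.4142, ∠ ≈ 45.00°
pole (1 + j5·0.5) = 1 + j2.5 → |·| ≈ 2.6926, ∠ ≈ 68.20°
pole (1 + j5·0.1) = 1 + j0.5 → |·| ≈ 1.118, ∠ ≈ 26.57°
|G| = 12.5 · 1.4142 / (2.6926 · 1.118) ≈ 5.8723
Gain = 20 log₁₀(5.8723) ≈ 15.38 dB
∠G = (45.00°) − (68.20° + 26.57°) = -49.77°

At ω = 50 rad/s:
zero (1 + j50·0.2) = 1 + j10 → |·| ≈ 10.05, ∠ ≈ 84.29°
pole (1 + j50·0.5) = 1 + j25 → |·| ≈ 25.02, ∠ ≈ 87.71°
pole (1 + j50·0.1) = 1 + j5 → |·| ≈ 5.099, ∠ ≈ 78.69°
|G| = 12.5 · 10.05 / (25.02 · 5.099) ≈ 0.9847
Gain = 20 log₁₀(0.9847) ≈ -0.13 dB
∠G = (84.29°) − (87.71° + 78.69°) = -82.11°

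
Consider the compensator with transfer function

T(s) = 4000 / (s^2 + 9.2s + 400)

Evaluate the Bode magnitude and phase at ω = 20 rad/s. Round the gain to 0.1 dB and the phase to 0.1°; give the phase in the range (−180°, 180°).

26.7 dB, -90.0°

At s = jω = j20:
quadratic: (j20)² + 9.2·j20 + 400 = 0 + j184 → |·| ≈ 184, ∠ ≈ 90.00°
|T| = 4000 / 184 ≈ 21.739
Gain = 20 log₁₀(21.739) ≈ 26.74 dB
∠T = 0.00° − 90.00° = -90.00°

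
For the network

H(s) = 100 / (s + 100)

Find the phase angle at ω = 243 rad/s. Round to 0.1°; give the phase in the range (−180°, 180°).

-67.6°

Substitute s = j243:
Numerator: 100 = 100 + j0
Denominator: (j243) + 100 = 100 + j243
|N| = √(100² + 0²) ≈ 100, ∠N ≈ 0.00°
|D| = √(100² + 243²) ≈ 262.77, ∠D ≈ 67.63°
∠H = 0.00° − 67.63° = -67.63°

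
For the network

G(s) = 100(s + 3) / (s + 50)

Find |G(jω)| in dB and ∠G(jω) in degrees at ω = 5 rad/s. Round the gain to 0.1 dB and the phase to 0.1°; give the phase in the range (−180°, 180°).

21.3 dB, 53.3°

At s = jω = j5:
zero (s+3): 3 + j5 → |·| = √(3²+5²) = √34 ≈ 5.831, ∠ = arctan(5/3) ≈ 59.04°
pole (s+50): 50 + j5 → |·| = √(50²+5²) = √2525 ≈ 50.249, ∠ = arctan(5/50) ≈ 5.71°
|G| = 100 · 5.831 / 50.249 ≈ 11.604
Gain = 20 log₁₀(11.604) ≈ 21.29 dB
∠G = 59.04° − 5.71° = 53.33°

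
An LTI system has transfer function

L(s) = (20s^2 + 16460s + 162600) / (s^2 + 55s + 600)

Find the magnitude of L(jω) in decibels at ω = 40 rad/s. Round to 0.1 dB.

48.9 dB

Substitute s = j40:
Numerator: 20(j40)^2 + 16460(j40) + 162600 = 130600 + j658400
Denominator: (j40)^2 + 55(j40) + 600 = -1000 + j2200
|N| = √(130600² + 658400²) ≈ 6.7123e+05, ∠N ≈ 78.78°
|D| = √(1000² + 2200²) ≈ 2416.6, ∠D ≈ 114.44°
|L| = 6.7123e+05 / 2416.6 ≈ 277.76
Gain = 20 log₁₀(277.76) ≈ 48.87 dB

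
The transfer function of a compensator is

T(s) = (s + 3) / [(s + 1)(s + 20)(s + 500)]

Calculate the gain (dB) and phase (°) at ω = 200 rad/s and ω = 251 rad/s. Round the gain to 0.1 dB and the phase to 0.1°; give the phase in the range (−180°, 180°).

At s = jω = j200:
zero (s+3): 3 + j200 → |·| = √(3²+200²) = √40009 ≈ 200.02, ∠ = arctan(200/3) ≈ 89.14°
pole (s+1): 1 + j200 → |·| = √(1²+200²) = √40001 ≈ 200, ∠ = arctan(200/1) ≈ 89.71°
pole (s+20): 20 + j200 → |·| = √(20²+200²) = √40400 ≈ 201, ∠ = arctan(200/20) ≈ 84.29°
pole (s+500): 500 + j200 → |·| = √(500²+200²) = √290000 ≈ 538.52, ∠ = arctan(200/500) ≈ 21.80°
|T| = 1 · 200.02 / 2.1649e+07 ≈ 9.2392e-06
Gain = 20 log₁₀(9.2392e-06) ≈ -100.69 dB
∠T = 89.14° − 195.80° = -106.66°

At s = jω = j251:
zero (s+3): 3 + j251 → |·| = √(3²+251²) = √63010 ≈ 251.02, ∠ = arctan(251/3) ≈ 89.32°
pole (s+1): 1 + j251 → |·| = √(1²+251²) = √63002 ≈ 251, ∠ = arctan(251/1) ≈ 89.77°
pole (s+20): 20 + j251 → |·| = √(20²+251²) = √63401 ≈ 251.8, ∠ = arctan(251/20) ≈ 85.44°
pole (s+500): 500 + j251 → |·| = √(500²+251²) = √313001 ≈ 559.46, ∠ = arctan(251/500) ≈ 26.66°
|T| = 1 · 251.02 / 3.5359e+07 ≈ 7.0992e-06
Gain = 20 log₁₀(7.0992e-06) ≈ -102.98 dB
∠T = 89.32° − 201.87° = -112.55°

ω = 200: -100.7 dB, -106.7°; ω = 251: -103.0 dB, -112.6°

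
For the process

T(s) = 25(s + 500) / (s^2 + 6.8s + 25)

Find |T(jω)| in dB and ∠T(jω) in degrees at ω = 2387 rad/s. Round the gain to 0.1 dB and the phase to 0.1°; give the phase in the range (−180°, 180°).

-39.4 dB, -101.7°

At s = jω = j2387:
zero (s+500): 500 + j2387 → |·| = √(500²+2387²) = √5947769 ≈ 2438.8, ∠ = arctan(2387/500) ≈ 78.17°
quadratic: (j2387)² + 6.8·j2387 + 25 = -5697744 + j16231.6 → |·| ≈ 5.6978e+06, ∠ ≈ 179.84°
|T| = 25 · 2438.8 / 5.6978e+06 ≈ 0.010701
Gain = 20 log₁₀(0.010701) ≈ -39.41 dB
∠T = 78.17° − 179.84° = -101.67°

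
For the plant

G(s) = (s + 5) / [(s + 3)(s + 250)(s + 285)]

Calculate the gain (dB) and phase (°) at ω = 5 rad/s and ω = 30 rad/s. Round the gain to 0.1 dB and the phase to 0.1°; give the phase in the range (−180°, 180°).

ω = 5: -95.4 dB, -16.2°; ω = 30: -97.1 dB, -16.6°

At s = jω = j5:
zero (s+5): 5 + j5 → |·| = √(5²+5²) = √50 ≈ 7.0711, ∠ = arctan(5/5) ≈ 45.00°
pole (s+3): 3 + j5 → |·| = √(3²+5²) = √34 ≈ 5.831, ∠ = arctan(5/3) ≈ 59.04°
pole (s+250): 250 + j5 → |·| = √(250²+5²) = √62525 ≈ 250.05, ∠ = arctan(5/250) ≈ 1.15°
pole (s+285): 285 + j5 → |·| = √(285²+5²) = √81250 ≈ 285.04, ∠ = arctan(5/285) ≈ 1.01°
|G| = 1 · 7.0711 / 4.156e+05 ≈ 1.7014e-05
Gain = 20 log₁₀(1.7014e-05) ≈ -95.38 dB
∠G = 45.00° − 61.20° = -16.20°

At s = jω = j30:
zero (s+5): 5 + j30 → |·| = √(5²+30²) = √925 ≈ 30.414, ∠ = arctan(30/5) ≈ 80.54°
pole (s+3): 3 + j30 → |·| = √(3²+30²) = √909 ≈ 30.15, ∠ = arctan(30/3) ≈ 84.29°
pole (s+250): 250 + j30 → |·| = √(250²+30²) = √63400 ≈ 251.79, ∠ = arctan(30/250) ≈ 6.84°
pole (s+285): 285 + j30 → |·| = √(285²+30²) = √82125 ≈ 286.57, ∠ = arctan(30/285) ≈ 6.01°
|G| = 1 · 30.414 / 2.1755e+06 ≈ 1.398e-05
Gain = 20 log₁₀(1.398e-05) ≈ -97.09 dB
∠G = 80.54° − 97.14° = -16.60°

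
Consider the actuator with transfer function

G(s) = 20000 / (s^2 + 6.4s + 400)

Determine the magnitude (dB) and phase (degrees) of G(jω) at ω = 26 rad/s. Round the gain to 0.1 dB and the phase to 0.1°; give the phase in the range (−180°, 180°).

35.9 dB, -148.9°

At s = jω = j26:
quadratic: (j26)² + 6.4·j26 + 400 = -276 + j166.4 → |·| ≈ 322.28, ∠ ≈ 148.91°
|G| = 20000 / 322.28 ≈ 62.058
Gain = 20 log₁₀(62.058) ≈ 35.86 dB
∠G = 0.00° − 148.91° = -148.91°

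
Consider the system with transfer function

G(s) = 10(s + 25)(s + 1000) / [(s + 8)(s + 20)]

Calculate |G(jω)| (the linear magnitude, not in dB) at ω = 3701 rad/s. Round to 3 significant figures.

10.4

At s = jω = j3701:
zero (s+25): 25 + j3701 → |·| = √(25²+3701²) = √13698026 ≈ 3701.1, ∠ = arctan(3701/25) ≈ 89.61°
zero (s+1000): 1000 + j3701 → |·| = √(1000²+3701²) = √14697401 ≈ 3833.7, ∠ = arctan(3701/1000) ≈ 74.88°
pole (s+8): 8 + j3701 → |·| = √(8²+3701²) = √13697465 ≈ 3701, ∠ = arctan(3701/8) ≈ 89.88°
pole (s+20): 20 + j3701 → |·| = √(20²+3701²) = √13697801 ≈ 3701.1, ∠ = arctan(3701/20) ≈ 89.69°
|G| = 10 · 1.4189e+07 / 1.3698e+07 ≈ 10.358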